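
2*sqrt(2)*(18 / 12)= 3*sqrt(2)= 4.24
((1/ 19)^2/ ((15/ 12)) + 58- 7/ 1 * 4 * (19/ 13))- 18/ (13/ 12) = 0.46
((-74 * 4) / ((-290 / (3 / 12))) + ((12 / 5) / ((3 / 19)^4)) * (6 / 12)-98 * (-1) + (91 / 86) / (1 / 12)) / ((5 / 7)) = 2405892517 / 841725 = 2858.29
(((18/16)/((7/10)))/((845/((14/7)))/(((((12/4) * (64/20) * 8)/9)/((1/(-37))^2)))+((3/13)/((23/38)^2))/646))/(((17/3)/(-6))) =-162684512640/3550807099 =-45.82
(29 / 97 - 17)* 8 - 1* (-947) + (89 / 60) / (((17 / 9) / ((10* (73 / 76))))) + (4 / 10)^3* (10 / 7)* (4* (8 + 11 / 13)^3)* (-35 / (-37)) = 21605898099427 / 20374925272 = 1060.42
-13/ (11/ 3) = -39/ 11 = -3.55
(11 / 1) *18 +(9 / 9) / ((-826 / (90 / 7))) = 572373 / 2891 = 197.98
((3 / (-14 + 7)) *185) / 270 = -37 / 126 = -0.29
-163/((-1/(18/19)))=2934/19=154.42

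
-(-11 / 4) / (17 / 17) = 11 / 4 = 2.75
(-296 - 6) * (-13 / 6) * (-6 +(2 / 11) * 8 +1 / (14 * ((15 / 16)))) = -10133006 / 3465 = -2924.39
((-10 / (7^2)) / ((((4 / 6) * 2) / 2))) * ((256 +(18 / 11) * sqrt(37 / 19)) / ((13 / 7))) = -3840 / 91 - 270 * sqrt(703) / 19019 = -42.57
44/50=22/25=0.88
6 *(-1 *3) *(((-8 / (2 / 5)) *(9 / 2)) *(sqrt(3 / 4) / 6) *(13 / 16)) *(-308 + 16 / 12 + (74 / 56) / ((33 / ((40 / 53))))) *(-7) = 1098088875 *sqrt(3) / 4664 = 407792.82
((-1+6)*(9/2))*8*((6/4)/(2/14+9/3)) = 945/11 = 85.91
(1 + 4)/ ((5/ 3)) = 3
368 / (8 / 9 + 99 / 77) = 23184 / 137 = 169.23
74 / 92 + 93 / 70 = 1717 / 805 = 2.13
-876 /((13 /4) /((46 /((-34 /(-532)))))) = -42874944 /221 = -194004.27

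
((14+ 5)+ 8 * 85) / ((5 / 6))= 4194 / 5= 838.80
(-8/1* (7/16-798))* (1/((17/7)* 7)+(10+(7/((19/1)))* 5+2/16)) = 396548075/5168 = 76731.44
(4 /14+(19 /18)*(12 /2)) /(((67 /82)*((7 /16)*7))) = 182368 /68943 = 2.65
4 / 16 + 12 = 49 / 4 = 12.25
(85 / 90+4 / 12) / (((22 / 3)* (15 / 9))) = 23 / 220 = 0.10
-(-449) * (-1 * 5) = -2245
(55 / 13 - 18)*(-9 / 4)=1611 / 52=30.98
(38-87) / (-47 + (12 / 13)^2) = 1.06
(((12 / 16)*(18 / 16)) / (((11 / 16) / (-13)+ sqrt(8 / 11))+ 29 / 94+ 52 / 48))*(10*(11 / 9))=130643839755 / 10081545299 - 17740213920*sqrt(22) / 10081545299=4.71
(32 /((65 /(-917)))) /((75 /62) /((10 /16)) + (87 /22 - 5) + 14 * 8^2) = -20012608 /39759135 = -0.50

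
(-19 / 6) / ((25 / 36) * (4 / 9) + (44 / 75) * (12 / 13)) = -166725 / 44762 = -3.72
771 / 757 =1.02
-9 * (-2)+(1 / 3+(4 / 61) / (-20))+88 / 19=399188 / 17385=22.96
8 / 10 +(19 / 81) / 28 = 9167 / 11340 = 0.81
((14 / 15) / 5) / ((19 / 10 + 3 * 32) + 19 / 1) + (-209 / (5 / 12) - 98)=-1501994 / 2505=-599.60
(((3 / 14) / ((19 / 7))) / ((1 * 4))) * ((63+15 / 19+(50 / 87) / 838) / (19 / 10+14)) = 220907555 / 2789820996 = 0.08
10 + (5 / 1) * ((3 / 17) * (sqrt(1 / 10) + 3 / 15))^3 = 297 * sqrt(10) / 491300 + 144527 / 14450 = 10.00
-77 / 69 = -1.12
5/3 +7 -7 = 5/3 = 1.67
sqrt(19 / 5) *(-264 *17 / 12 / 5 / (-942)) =0.15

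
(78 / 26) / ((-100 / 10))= -3 / 10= -0.30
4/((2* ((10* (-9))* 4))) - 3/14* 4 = -1087/1260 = -0.86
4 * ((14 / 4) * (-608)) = -8512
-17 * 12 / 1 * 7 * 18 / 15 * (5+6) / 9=-10472 / 5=-2094.40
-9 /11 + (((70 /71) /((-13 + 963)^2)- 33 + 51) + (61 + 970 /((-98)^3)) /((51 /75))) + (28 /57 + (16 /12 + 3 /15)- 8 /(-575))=2119047574921907173 /19454249989828500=108.92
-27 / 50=-0.54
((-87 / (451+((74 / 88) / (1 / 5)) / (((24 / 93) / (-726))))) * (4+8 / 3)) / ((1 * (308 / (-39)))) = -6960 / 1078231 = -0.01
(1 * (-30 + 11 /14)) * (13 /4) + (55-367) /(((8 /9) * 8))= -3887 /28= -138.82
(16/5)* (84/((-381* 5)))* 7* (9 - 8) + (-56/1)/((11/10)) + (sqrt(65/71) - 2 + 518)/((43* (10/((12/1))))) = -1309576/34925 + 6* sqrt(4615)/15265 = -37.47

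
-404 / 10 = -40.40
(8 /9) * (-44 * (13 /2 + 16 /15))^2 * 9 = 199520288 /225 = 886756.84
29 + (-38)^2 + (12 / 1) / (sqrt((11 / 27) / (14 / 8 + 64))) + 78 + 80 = 18 * sqrt(8679) / 11 + 1631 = 1783.45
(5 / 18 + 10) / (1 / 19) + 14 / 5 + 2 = 18007 / 90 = 200.08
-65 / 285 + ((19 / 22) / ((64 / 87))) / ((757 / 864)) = 2110963 / 1898556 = 1.11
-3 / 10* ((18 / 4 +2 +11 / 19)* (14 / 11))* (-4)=11298 / 1045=10.81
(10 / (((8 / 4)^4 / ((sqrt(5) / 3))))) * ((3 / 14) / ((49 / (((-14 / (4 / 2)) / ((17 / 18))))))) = -45 * sqrt(5) / 6664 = -0.02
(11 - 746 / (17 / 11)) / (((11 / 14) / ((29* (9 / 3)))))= -887922 / 17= -52230.71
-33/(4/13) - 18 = -501/4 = -125.25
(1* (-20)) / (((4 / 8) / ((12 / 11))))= -480 / 11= -43.64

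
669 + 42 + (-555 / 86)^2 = 752.65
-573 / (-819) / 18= 191 / 4914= 0.04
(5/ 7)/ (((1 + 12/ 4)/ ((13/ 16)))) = 65/ 448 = 0.15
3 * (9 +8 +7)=72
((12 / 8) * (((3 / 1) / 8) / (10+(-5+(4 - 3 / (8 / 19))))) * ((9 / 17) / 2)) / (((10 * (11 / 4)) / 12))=162 / 4675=0.03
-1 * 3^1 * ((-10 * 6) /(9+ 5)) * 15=1350 /7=192.86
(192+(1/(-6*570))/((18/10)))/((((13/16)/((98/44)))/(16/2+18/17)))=4767.85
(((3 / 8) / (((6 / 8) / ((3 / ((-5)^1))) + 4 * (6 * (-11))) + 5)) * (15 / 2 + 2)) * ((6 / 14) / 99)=-19 / 320628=-0.00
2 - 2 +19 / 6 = 19 / 6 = 3.17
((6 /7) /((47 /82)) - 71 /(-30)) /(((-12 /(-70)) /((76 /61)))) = 724261 /25803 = 28.07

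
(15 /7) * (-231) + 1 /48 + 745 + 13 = 12625 /48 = 263.02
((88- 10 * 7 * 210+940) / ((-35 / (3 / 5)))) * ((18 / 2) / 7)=369144 / 1225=301.34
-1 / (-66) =1 / 66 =0.02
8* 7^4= 19208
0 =0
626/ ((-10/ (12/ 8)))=-93.90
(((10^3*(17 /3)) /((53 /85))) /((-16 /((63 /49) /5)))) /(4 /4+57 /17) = -33.55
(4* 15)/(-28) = -15/7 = -2.14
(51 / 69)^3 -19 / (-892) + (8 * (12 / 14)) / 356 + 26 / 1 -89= -422963494981 / 6761396572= -62.56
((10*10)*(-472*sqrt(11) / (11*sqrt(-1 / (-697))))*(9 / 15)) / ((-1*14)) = 14160*sqrt(7667) / 77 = 16102.20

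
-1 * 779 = -779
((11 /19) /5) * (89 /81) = 979 /7695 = 0.13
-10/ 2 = -5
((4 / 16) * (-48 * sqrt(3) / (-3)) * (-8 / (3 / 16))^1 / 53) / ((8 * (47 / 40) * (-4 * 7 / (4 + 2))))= 1280 * sqrt(3) / 17437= 0.13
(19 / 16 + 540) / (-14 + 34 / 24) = -25977 / 604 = -43.01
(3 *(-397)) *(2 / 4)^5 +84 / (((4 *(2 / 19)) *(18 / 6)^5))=-94343 / 2592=-36.40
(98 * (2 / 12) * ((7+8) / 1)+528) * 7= 5411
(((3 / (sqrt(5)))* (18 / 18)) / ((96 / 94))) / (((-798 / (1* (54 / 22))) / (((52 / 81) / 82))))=-611* sqrt(5) / 43187760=-0.00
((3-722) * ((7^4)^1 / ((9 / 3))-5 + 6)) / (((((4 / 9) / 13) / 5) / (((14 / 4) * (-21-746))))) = 452409147645 / 2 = 226204573822.50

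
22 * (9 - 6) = 66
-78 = -78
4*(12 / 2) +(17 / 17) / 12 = 289 / 12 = 24.08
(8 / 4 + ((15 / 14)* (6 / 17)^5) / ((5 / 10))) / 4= 9997319 / 19877998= 0.50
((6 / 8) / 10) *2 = 3 / 20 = 0.15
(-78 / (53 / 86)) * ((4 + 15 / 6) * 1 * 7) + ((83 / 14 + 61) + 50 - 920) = -4868875 / 742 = -6561.83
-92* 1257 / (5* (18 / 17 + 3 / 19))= -12451004 / 655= -19009.17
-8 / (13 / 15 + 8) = -120 / 133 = -0.90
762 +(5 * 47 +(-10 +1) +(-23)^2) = 1517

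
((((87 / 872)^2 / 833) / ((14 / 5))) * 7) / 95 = 7569 / 24069195136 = 0.00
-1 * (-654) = 654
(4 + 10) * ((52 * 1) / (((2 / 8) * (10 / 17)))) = 24752 / 5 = 4950.40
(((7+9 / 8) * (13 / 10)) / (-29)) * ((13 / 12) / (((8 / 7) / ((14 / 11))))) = -107653 / 244992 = -0.44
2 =2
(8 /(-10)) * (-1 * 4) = 16 /5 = 3.20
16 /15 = 1.07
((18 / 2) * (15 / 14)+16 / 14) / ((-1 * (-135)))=151 / 1890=0.08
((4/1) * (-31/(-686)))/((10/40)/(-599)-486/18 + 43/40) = -1485520/213062339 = -0.01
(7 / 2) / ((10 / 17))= 119 / 20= 5.95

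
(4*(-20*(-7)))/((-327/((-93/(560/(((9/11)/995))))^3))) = 195458751/44817729354983200000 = 0.00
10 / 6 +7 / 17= 106 / 51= 2.08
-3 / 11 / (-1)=3 / 11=0.27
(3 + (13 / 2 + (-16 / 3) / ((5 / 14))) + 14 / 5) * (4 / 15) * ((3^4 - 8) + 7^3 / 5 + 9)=-39658 / 375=-105.75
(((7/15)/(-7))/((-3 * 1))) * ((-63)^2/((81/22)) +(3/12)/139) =599369/25020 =23.96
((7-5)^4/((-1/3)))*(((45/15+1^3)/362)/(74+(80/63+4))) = -3024/451957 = -0.01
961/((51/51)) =961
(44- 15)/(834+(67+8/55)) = 1595/49563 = 0.03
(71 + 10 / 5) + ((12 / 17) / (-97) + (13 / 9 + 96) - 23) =2188115 / 14841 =147.44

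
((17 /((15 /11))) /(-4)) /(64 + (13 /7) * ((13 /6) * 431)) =-1309 /755270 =-0.00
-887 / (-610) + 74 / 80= 2.38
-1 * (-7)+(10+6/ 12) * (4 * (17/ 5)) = 749/ 5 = 149.80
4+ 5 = 9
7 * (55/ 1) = 385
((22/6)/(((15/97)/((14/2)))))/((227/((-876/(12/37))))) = -20173769/10215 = -1974.92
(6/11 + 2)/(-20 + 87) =28/737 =0.04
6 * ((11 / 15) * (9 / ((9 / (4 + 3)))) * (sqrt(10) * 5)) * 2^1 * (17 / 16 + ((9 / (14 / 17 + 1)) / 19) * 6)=1901977 * sqrt(10) / 2356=2552.88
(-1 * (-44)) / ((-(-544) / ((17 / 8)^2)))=187 / 512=0.37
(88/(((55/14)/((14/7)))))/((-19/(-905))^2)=36692320/361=101640.78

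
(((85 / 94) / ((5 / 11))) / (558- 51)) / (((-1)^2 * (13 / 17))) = 3179 / 619554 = 0.01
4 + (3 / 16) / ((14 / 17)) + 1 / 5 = 4959 / 1120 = 4.43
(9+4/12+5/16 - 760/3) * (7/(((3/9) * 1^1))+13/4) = -378203/64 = -5909.42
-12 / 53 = -0.23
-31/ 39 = -0.79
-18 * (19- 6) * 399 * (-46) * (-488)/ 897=-2336544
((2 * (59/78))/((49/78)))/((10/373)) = 22007/245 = 89.82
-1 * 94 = -94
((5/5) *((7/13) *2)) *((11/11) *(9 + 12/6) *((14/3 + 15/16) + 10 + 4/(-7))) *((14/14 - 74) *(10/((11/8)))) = -3687230/39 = -94544.36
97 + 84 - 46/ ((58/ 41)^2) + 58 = 363335/ 1682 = 216.01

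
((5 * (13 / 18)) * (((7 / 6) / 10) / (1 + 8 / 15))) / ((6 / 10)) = 2275 / 4968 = 0.46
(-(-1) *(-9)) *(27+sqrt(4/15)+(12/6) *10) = -423-6 *sqrt(15)/5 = -427.65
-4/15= -0.27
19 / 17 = 1.12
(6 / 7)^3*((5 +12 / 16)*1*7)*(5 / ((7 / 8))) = 49680 / 343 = 144.84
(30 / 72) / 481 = 5 / 5772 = 0.00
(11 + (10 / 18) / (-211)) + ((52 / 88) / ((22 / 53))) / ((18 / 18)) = 11416267 / 919116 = 12.42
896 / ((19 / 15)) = 707.37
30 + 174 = 204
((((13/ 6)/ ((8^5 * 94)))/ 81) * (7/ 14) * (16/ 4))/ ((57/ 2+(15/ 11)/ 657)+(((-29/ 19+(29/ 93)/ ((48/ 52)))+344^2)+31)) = 6148571/ 41912710357259501568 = 0.00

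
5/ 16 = 0.31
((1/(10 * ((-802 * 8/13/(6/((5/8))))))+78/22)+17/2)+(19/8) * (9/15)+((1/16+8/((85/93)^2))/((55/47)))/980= 13.48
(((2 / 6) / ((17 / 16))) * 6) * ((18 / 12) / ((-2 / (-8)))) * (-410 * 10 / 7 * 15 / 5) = -2361600 / 119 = -19845.38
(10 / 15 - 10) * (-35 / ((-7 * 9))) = -5.19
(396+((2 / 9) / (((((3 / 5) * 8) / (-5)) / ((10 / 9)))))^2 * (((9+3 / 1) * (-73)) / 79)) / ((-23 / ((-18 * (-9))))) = -1229244694 / 441531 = -2784.05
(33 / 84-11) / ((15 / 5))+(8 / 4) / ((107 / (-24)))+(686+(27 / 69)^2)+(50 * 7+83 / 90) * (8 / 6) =246067170389 / 213959340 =1150.07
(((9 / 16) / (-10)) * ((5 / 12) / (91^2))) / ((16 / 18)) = -27 / 8479744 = -0.00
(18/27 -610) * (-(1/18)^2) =457/243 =1.88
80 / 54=1.48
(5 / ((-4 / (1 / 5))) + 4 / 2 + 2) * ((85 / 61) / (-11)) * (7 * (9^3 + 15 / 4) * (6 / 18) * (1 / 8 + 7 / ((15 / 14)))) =-464470685 / 85888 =-5407.86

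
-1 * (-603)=603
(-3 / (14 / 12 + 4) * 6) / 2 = -54 / 31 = -1.74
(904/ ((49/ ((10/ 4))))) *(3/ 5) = 27.67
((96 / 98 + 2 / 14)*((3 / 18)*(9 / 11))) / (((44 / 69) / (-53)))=-54855 / 4312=-12.72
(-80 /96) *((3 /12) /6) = -5 /144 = -0.03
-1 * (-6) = 6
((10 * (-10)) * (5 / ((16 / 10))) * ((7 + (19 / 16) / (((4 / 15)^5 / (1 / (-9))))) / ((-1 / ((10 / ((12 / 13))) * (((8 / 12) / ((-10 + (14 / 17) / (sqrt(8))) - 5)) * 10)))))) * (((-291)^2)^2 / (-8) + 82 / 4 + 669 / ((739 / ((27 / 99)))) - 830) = -124949744331446.65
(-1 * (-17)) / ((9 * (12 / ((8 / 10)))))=17 / 135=0.13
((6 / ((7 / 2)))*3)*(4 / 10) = 72 / 35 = 2.06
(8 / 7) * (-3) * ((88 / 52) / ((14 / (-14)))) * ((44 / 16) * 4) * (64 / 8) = 46464 / 91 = 510.59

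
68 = 68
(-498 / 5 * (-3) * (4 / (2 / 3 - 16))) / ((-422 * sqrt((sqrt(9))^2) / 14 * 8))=0.11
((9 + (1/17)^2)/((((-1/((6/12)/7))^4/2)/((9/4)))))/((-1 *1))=-11709/11102224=-0.00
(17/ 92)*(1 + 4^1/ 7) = 187/ 644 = 0.29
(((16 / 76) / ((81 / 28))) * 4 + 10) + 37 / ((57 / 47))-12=44323 / 1539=28.80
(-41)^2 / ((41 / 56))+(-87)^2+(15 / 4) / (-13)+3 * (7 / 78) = 512979 / 52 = 9864.98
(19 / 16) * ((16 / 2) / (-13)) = -19 / 26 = -0.73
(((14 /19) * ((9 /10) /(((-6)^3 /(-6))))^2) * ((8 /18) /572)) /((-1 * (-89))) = 7 /1741053600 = 0.00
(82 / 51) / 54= 41 / 1377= 0.03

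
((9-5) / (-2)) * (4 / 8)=-1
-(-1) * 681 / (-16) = -681 / 16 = -42.56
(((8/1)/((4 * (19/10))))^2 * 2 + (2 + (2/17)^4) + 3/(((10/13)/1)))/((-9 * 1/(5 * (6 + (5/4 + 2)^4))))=-73651558705283/138936181248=-530.11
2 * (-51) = -102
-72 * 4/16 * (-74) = 1332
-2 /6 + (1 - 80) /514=-751 /1542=-0.49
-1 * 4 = -4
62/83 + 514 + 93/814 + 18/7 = 244711501/472934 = 517.43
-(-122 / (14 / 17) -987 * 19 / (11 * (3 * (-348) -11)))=11903114 / 81235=146.53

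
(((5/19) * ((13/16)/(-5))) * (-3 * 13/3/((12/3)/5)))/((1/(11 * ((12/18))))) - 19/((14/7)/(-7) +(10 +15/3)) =714793/187872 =3.80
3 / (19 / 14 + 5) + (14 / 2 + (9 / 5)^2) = 23834 / 2225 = 10.71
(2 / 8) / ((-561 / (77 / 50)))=-7 / 10200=-0.00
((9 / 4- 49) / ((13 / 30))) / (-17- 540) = 2805 / 14482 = 0.19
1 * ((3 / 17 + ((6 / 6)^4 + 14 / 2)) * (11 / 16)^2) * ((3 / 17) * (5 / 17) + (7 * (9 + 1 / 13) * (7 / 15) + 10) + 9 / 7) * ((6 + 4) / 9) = 135977460707 / 772559424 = 176.01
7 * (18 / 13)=126 / 13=9.69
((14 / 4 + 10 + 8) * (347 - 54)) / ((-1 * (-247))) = 12599 / 494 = 25.50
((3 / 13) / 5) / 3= 0.02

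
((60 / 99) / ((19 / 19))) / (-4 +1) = -20 / 99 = -0.20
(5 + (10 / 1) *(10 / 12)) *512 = 20480 / 3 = 6826.67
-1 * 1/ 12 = -0.08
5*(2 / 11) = 10 / 11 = 0.91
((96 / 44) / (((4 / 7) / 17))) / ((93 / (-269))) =-64022 / 341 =-187.75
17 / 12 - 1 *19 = -211 / 12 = -17.58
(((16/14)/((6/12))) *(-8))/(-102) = 64/357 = 0.18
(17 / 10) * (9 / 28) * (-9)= -1377 / 280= -4.92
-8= -8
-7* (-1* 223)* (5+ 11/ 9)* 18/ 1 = 174832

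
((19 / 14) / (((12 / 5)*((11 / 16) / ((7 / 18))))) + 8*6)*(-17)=-243967 / 297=-821.44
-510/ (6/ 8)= -680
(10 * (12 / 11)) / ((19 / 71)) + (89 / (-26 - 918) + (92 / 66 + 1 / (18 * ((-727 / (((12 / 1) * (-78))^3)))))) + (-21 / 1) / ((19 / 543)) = 26724488160995 / 430302576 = 62106.27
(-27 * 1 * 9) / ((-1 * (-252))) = -27 / 28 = -0.96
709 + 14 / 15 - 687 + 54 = 1154 / 15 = 76.93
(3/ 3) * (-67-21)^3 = -681472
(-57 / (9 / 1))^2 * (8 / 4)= 722 / 9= 80.22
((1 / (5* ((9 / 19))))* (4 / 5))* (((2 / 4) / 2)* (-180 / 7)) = -76 / 35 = -2.17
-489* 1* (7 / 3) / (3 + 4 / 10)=-5705 / 17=-335.59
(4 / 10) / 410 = 1 / 1025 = 0.00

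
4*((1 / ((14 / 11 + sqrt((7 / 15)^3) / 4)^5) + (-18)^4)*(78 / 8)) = 31723651547719798503496172502601192464 / 7748671157409966130239722159351 - 2842045509866556729724560000000*sqrt(105) / 7748671157409966130239722159351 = 4094072.62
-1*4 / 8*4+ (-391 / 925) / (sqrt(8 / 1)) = -2-391*sqrt(2) / 3700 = -2.15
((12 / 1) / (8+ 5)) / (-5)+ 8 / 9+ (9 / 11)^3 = 1.25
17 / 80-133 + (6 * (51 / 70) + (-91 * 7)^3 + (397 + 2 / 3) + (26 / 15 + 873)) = -144745277049 / 560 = -258473709.02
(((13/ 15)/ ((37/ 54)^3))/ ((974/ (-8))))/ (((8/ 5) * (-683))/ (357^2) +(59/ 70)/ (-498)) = 115488272285568/ 53581855385309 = 2.16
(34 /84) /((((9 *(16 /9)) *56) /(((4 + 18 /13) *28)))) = 85 /1248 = 0.07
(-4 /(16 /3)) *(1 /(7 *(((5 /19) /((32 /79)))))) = -456 /2765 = -0.16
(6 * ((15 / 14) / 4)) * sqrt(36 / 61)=1.23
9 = 9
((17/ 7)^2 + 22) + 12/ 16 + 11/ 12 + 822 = 125180/ 147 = 851.56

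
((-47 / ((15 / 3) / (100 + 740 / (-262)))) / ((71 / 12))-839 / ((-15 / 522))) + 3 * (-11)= 1349101401 / 46505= 29009.81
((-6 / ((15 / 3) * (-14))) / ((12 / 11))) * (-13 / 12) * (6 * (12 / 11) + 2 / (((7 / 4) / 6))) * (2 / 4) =-559 / 980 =-0.57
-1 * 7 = -7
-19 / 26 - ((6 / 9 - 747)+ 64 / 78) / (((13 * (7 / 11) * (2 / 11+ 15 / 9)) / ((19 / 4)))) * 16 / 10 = 53369271 / 144326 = 369.78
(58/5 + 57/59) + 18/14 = 28604/2065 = 13.85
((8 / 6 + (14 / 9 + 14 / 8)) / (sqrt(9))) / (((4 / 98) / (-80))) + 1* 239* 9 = -879.74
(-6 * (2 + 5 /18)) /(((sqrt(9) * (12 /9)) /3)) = -41 /4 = -10.25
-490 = -490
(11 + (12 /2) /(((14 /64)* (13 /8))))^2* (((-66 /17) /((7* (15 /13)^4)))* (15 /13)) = -1840801534 /6559875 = -280.62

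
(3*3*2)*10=180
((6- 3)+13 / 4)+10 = 65 / 4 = 16.25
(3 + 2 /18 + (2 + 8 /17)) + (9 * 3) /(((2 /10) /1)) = 21509 /153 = 140.58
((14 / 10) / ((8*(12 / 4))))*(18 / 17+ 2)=91 / 510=0.18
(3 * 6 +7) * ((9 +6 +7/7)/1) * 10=4000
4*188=752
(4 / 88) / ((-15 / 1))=-1 / 330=-0.00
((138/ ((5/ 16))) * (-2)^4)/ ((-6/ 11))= -64768/ 5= -12953.60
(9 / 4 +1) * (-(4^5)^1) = -3328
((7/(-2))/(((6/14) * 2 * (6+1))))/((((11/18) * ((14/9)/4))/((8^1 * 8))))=-1728/11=-157.09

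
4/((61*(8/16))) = 8/61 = 0.13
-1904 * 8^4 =-7798784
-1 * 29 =-29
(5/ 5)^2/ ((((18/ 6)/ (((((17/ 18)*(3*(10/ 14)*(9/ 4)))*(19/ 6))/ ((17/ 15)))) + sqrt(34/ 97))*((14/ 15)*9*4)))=-230375/ 9681723 + 1128125*sqrt(3298)/ 1084352976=0.04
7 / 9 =0.78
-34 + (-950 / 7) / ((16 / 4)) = -951 / 14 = -67.93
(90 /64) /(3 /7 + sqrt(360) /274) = 656915 /194976-33565*sqrt(10) /194976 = 2.82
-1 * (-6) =6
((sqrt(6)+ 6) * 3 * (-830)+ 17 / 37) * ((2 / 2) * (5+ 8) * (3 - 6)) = 820512.03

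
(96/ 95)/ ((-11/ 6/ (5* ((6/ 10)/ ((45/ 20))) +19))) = -11712/ 1045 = -11.21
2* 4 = 8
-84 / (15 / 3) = -84 / 5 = -16.80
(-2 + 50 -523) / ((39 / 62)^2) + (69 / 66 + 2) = -40067893 / 33462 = -1197.41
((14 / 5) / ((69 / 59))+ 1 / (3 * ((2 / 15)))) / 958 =3377 / 661020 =0.01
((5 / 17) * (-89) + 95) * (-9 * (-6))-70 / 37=2336470 / 629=3714.58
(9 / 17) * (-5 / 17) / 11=-45 / 3179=-0.01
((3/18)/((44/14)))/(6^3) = 7/28512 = 0.00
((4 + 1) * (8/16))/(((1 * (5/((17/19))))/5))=85/38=2.24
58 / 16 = 29 / 8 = 3.62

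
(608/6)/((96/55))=1045/18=58.06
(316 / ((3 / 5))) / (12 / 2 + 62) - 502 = -494.25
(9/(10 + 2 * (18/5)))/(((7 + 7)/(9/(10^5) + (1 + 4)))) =4500081/24080000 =0.19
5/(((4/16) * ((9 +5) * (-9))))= -10/63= -0.16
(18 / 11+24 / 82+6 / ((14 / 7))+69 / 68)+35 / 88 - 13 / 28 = 2523385 / 429352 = 5.88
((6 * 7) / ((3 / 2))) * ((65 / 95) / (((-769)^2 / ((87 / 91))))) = 348 / 11235859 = 0.00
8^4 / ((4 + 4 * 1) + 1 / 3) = 12288 / 25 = 491.52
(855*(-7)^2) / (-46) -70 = -45115 / 46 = -980.76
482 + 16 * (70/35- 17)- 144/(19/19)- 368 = -270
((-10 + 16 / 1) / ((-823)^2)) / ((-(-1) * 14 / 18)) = 54 / 4741303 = 0.00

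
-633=-633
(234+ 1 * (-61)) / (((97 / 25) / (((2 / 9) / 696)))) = 4325 / 303804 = 0.01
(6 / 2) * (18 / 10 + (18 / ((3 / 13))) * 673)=787437 / 5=157487.40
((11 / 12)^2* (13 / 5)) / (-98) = -1573 / 70560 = -0.02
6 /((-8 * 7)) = -3 /28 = -0.11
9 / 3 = 3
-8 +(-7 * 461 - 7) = -3242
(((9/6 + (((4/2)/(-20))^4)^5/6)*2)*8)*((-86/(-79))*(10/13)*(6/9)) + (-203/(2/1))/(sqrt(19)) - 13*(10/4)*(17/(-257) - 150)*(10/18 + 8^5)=118636828422141406250000000011051/742328437500000000000000 - 203*sqrt(19)/38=159817144.47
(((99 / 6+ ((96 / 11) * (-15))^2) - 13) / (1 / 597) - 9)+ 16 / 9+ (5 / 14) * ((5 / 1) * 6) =10232995.47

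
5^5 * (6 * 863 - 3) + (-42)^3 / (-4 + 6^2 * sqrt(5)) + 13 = 3266712115 / 202 - 83349 * sqrt(5) / 202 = 16170919.51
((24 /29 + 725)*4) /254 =42098 /3683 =11.43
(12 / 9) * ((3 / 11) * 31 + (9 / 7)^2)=13.48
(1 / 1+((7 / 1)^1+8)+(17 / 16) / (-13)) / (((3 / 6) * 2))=3311 / 208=15.92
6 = 6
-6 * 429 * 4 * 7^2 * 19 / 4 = -2396394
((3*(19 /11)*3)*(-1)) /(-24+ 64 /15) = 0.79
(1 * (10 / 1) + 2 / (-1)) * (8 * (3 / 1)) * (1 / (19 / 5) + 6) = 22848 / 19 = 1202.53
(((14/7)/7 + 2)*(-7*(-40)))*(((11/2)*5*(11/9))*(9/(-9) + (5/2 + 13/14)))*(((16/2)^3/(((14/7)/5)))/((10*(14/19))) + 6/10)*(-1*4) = -16063688960/441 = -36425598.55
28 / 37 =0.76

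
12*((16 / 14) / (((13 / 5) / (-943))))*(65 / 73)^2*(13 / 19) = -1912404000 / 708757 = -2698.25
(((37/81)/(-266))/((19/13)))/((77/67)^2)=-2159209/2427178446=-0.00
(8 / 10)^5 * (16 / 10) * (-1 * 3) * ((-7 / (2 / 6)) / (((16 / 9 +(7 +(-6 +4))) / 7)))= 34.11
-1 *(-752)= 752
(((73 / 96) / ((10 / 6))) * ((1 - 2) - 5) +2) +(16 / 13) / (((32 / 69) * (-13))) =-12731 / 13520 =-0.94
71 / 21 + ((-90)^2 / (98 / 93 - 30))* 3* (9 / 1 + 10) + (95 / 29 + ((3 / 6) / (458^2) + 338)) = -2683328657711719 / 171946487496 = -15605.60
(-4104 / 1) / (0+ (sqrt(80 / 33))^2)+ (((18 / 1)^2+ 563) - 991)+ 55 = -1741.90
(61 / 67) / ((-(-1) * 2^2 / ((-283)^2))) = 4885429 / 268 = 18229.21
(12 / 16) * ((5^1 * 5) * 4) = 75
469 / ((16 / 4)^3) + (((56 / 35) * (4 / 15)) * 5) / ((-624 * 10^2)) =6859093 / 936000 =7.33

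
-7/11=-0.64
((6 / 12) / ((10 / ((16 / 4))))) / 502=1 / 2510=0.00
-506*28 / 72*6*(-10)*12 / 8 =17710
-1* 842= -842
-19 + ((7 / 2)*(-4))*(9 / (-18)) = -12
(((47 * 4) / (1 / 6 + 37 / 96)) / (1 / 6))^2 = 11726290944 / 2809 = 4174542.88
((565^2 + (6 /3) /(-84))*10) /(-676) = -4722.26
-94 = -94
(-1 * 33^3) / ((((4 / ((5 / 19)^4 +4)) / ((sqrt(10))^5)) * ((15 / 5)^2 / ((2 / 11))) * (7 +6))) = -9472648350 * sqrt(10) / 1694173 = -17681.28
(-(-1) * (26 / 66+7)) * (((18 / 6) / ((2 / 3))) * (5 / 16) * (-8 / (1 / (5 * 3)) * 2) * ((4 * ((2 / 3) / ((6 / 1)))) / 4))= -3050 / 11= -277.27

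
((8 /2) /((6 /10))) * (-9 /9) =-6.67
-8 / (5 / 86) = -688 / 5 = -137.60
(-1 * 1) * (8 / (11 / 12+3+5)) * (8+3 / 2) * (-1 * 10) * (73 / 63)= 221920 / 2247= 98.76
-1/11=-0.09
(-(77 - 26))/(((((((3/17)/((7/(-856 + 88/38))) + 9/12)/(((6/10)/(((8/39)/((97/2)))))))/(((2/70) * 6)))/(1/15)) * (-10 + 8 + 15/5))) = 20772453/5218250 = 3.98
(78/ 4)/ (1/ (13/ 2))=507/ 4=126.75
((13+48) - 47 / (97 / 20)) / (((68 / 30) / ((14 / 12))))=174195 / 6596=26.41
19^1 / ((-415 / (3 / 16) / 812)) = -11571 / 1660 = -6.97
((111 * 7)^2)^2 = 364488705441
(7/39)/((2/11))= 77/78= 0.99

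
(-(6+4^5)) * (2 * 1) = -2060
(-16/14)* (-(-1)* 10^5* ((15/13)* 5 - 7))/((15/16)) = 40960000/273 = 150036.63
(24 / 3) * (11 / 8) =11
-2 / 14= -0.14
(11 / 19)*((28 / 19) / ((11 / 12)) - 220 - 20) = -49824 / 361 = -138.02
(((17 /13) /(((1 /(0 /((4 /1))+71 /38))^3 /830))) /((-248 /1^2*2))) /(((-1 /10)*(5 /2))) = 2525062105 /44226832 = 57.09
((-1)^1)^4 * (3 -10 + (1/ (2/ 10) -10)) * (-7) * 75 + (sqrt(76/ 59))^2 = 371776/ 59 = 6301.29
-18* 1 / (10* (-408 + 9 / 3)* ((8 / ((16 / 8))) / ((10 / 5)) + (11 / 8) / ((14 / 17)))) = 112 / 92475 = 0.00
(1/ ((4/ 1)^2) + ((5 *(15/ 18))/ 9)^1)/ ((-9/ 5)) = -1135/ 3888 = -0.29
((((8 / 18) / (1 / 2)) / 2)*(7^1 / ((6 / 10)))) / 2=70 / 27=2.59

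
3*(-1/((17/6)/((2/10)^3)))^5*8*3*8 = -4478976/43330596923828125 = -0.00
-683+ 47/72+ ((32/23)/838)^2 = -4562697120769/6686767368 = -682.35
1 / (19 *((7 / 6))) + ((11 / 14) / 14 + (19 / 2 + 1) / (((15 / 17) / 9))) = 1996087 / 18620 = 107.20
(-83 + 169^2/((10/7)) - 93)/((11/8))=792668/55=14412.15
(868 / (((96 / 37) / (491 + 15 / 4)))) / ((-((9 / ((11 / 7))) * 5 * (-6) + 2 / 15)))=873916505 / 906496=964.06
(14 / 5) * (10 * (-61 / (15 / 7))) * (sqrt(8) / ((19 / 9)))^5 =-30122233344 * sqrt(2) / 12380495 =-3440.84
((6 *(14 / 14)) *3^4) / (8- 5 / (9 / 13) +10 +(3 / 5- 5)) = 21870 / 287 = 76.20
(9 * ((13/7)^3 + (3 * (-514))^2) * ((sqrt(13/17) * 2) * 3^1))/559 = 200862.60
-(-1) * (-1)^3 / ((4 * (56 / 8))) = -1 / 28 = -0.04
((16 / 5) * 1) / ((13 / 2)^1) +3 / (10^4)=64039 / 130000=0.49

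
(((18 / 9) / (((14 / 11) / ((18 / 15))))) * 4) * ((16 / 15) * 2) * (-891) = -2509056 / 175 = -14337.46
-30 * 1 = -30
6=6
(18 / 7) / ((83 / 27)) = 486 / 581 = 0.84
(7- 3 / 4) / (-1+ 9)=25 / 32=0.78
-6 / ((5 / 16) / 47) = -902.40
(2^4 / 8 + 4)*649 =3894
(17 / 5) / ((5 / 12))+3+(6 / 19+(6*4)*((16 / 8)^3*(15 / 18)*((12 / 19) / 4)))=17451 / 475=36.74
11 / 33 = 1 / 3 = 0.33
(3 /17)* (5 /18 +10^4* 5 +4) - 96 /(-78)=11702633 /1326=8825.52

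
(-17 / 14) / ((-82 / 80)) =340 / 287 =1.18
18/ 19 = 0.95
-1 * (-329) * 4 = 1316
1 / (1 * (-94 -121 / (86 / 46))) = -43 / 6825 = -0.01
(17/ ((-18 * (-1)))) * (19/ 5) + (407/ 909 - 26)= -22183/ 1010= -21.96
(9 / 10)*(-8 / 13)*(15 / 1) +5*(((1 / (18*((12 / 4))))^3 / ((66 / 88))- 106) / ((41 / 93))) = -25398862453 / 20982078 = -1210.50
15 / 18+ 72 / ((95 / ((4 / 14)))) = 4189 / 3990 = 1.05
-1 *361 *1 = -361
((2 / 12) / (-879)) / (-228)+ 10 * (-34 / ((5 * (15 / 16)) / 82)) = -35759913979 / 6012360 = -5947.73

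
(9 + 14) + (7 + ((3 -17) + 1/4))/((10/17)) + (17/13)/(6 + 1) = 42631/3640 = 11.71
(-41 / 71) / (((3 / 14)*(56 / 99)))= -1353 / 284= -4.76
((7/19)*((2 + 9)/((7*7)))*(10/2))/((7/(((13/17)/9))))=715/142443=0.01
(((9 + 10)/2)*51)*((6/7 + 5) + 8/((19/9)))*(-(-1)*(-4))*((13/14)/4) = -850629/196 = -4339.94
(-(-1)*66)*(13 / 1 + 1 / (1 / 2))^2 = 14850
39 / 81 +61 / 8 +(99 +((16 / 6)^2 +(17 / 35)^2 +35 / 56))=15224887 / 132300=115.08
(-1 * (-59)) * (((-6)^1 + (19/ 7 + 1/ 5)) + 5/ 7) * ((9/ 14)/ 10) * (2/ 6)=-14691/ 4900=-3.00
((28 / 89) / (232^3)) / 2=7 / 555678976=0.00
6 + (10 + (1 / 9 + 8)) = 217 / 9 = 24.11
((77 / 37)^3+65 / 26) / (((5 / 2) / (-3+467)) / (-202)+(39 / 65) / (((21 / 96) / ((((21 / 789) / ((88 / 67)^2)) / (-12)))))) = -17394113198188320 / 5368297280419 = -3240.15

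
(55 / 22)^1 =5 / 2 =2.50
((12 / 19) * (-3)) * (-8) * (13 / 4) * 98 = 91728 / 19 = 4827.79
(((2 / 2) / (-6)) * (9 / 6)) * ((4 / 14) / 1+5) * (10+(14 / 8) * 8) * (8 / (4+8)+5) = -179.71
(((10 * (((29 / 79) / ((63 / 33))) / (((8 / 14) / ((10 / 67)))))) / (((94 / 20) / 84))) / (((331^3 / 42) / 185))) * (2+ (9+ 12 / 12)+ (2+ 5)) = 329657790000 / 9021603444761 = 0.04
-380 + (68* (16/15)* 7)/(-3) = -24716/45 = -549.24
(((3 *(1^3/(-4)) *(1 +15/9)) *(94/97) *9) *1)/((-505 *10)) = 846/244925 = 0.00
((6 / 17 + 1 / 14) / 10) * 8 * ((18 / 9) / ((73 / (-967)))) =-8.99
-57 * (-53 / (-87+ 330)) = 1007 / 81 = 12.43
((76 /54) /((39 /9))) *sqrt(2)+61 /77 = 38 *sqrt(2) /117+61 /77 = 1.25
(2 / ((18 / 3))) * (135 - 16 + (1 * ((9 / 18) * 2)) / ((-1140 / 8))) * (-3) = -33913 / 285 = -118.99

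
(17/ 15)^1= 17/ 15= 1.13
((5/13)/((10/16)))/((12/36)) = 24/13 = 1.85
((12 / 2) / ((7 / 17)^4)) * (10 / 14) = 2505630 / 16807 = 149.08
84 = 84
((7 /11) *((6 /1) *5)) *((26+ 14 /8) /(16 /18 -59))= -104895 /11506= -9.12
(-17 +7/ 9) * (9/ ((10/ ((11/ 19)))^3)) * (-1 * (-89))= -2.52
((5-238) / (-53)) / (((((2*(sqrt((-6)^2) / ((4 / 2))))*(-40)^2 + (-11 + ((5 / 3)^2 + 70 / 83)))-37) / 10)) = 1740510 / 378316597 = 0.00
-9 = -9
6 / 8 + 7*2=59 / 4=14.75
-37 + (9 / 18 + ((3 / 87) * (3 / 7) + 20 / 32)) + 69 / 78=-738405 / 21112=-34.98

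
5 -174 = -169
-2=-2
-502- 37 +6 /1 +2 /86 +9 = -22531 /43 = -523.98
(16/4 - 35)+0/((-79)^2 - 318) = -31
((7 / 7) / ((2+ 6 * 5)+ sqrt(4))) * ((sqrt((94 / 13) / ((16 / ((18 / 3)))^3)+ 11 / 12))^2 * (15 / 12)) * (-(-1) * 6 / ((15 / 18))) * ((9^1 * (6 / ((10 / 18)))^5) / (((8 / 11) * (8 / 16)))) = 55226403286461 / 44200000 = 1249466.14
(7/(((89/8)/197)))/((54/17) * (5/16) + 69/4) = 1500352/220809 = 6.79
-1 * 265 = -265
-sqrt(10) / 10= -0.32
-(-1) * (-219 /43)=-219 /43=-5.09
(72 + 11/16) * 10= 5815/8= 726.88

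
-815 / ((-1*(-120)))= -163 / 24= -6.79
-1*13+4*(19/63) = -743/63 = -11.79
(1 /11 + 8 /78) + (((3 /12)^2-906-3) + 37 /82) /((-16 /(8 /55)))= 8.45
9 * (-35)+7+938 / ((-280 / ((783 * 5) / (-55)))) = -15299 / 220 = -69.54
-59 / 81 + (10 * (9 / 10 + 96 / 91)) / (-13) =-213896 / 95823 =-2.23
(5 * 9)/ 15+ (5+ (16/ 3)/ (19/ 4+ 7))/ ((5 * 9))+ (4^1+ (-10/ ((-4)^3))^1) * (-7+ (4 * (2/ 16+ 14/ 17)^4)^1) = -12.52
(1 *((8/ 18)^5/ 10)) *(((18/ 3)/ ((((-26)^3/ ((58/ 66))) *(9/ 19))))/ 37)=-70528/ 2376016909695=-0.00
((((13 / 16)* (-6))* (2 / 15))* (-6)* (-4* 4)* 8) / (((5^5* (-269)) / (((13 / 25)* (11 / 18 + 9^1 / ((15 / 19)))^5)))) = 498936378071617538 / 6463289794921875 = 77.20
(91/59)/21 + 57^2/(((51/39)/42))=313990079/3009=104350.31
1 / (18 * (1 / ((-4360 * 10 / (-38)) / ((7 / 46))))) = 501400 / 1197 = 418.88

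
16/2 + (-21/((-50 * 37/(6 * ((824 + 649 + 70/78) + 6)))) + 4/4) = 1320261/12025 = 109.79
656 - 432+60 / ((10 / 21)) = 350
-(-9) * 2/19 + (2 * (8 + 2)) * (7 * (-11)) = -29242/19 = -1539.05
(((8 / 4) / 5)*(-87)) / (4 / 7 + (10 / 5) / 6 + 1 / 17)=-36.12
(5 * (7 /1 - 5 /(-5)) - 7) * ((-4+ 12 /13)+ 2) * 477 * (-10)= 2203740 /13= 169518.46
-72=-72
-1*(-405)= 405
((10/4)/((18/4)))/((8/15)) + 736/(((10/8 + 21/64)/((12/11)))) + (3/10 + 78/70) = 511.23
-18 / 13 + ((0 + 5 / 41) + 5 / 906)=-607073 / 482898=-1.26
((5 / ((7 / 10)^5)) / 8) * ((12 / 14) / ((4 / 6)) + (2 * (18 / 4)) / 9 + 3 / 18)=3218750 / 352947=9.12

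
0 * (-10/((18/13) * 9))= 0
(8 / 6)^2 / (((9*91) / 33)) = 176 / 2457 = 0.07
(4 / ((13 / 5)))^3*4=32000 / 2197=14.57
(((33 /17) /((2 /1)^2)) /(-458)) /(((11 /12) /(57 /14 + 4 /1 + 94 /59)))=-71847 /6431236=-0.01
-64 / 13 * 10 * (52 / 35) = -512 / 7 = -73.14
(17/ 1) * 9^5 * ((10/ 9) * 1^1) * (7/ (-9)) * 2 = -1735020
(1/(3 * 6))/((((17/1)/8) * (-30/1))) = -2/2295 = -0.00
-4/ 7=-0.57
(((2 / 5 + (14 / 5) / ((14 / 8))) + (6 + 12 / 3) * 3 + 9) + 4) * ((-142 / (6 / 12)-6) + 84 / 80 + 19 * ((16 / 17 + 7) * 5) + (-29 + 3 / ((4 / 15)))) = 684999 / 34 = 20147.03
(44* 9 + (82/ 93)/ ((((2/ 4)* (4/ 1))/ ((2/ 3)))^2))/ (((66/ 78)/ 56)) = 241356752/ 9207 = 26214.48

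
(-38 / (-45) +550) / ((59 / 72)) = 198304 / 295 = 672.22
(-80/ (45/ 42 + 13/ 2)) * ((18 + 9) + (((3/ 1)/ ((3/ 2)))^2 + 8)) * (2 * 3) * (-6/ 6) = 131040/ 53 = 2472.45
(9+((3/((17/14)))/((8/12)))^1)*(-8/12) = -144/17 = -8.47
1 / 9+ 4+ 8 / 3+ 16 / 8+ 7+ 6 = 196 / 9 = 21.78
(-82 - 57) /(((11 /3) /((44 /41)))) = -1668 /41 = -40.68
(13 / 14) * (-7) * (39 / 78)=-13 / 4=-3.25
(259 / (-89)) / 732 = -259 / 65148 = -0.00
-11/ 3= -3.67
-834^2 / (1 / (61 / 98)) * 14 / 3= -2020424.57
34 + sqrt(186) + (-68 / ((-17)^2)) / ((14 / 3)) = sqrt(186) + 4040 / 119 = 47.59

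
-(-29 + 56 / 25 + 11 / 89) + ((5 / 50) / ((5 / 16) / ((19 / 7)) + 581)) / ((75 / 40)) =31409725106 / 1179198825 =26.64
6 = 6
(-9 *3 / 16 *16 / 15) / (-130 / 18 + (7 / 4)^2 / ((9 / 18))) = 648 / 395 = 1.64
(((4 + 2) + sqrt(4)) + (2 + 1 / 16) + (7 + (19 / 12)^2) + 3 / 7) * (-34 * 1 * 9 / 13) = -171343 / 364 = -470.72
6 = 6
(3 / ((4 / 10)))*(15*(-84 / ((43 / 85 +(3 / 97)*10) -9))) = 38957625 / 33742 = 1154.57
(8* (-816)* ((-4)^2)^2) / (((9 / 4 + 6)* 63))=-2228224 / 693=-3215.33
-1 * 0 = 0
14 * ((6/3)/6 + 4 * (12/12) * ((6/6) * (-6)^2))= 6062/3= 2020.67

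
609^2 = 370881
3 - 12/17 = 39/17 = 2.29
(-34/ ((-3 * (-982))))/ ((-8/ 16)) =34/ 1473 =0.02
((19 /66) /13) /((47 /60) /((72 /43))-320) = -13680 /197394197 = -0.00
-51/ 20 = -2.55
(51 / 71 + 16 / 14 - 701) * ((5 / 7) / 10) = -173736 / 3479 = -49.94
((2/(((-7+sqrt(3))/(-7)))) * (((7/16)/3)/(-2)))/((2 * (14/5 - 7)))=0.02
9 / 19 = 0.47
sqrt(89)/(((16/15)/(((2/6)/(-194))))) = -5 * sqrt(89)/3104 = -0.02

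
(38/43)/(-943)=-38/40549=-0.00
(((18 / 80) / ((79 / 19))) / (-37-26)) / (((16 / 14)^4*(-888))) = 6517 / 11493703680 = 0.00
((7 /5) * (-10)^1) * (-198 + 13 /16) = 22085 /8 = 2760.62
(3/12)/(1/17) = 17/4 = 4.25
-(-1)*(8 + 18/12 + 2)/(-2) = -23/4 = -5.75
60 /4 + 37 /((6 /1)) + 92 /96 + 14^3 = 22129 /8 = 2766.12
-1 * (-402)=402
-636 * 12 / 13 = -7632 / 13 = -587.08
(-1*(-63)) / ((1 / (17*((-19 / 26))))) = -20349 / 26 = -782.65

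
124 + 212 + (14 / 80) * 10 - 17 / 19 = 336.86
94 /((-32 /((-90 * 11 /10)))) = 4653 /16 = 290.81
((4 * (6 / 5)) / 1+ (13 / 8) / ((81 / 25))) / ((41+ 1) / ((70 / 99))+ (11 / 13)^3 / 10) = 37737869 / 423257076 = 0.09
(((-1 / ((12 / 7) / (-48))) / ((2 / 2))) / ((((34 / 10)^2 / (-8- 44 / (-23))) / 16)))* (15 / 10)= -353.84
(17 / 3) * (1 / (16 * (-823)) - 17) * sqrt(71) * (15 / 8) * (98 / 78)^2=-2402.55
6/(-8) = -3/4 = -0.75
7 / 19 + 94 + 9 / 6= 3643 / 38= 95.87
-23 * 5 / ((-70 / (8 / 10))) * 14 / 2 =9.20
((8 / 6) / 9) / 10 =2 / 135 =0.01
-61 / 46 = -1.33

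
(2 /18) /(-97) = -1 /873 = -0.00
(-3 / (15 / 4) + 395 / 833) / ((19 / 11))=-14927 / 79135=-0.19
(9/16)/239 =9/3824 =0.00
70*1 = 70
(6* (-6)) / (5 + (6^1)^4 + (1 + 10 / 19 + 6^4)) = -171 / 12343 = -0.01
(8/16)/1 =1/2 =0.50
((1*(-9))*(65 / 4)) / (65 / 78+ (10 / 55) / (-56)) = -10395 / 59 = -176.19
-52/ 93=-0.56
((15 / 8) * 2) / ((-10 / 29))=-87 / 8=-10.88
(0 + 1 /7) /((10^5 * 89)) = 1 /62300000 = 0.00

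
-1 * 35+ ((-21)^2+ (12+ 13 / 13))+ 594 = 1013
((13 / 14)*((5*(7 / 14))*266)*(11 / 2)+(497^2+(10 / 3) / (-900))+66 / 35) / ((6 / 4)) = 946538959 / 5670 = 166938.09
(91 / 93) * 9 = 273 / 31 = 8.81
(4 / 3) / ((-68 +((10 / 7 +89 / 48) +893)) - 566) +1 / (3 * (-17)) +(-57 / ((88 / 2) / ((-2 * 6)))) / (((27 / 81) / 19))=43806949250 / 49439247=886.08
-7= -7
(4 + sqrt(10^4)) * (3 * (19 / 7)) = 5928 / 7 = 846.86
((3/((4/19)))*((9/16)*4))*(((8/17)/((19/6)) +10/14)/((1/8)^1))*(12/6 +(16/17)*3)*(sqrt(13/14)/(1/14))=2159757*sqrt(182)/2023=14402.73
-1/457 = -0.00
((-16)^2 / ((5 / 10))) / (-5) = -512 / 5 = -102.40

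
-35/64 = -0.55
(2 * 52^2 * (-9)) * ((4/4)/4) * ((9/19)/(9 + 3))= -9126/19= -480.32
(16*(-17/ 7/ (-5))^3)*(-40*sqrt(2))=-628864*sqrt(2)/ 8575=-103.71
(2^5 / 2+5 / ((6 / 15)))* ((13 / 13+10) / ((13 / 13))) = 627 / 2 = 313.50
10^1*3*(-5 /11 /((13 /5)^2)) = -3750 /1859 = -2.02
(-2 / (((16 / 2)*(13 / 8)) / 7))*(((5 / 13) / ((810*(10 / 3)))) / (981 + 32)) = -7 / 46223190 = -0.00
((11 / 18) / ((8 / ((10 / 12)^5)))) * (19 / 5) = 130625 / 1119744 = 0.12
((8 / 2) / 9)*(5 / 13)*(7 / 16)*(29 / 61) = 0.04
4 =4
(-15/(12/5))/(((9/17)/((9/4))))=-26.56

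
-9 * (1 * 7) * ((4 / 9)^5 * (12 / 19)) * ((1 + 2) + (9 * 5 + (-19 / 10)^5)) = -2082215296 / 129853125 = -16.04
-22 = -22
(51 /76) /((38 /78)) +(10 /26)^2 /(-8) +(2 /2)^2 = 1151329 /488072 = 2.36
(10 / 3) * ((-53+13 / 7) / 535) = -716 / 2247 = -0.32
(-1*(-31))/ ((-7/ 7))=-31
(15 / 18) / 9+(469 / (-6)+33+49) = 106 / 27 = 3.93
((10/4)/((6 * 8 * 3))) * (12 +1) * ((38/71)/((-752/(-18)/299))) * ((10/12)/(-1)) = -0.72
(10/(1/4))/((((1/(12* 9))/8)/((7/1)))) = 241920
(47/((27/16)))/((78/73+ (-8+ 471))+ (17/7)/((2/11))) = 768544/13174083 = 0.06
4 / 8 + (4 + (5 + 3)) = 25 / 2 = 12.50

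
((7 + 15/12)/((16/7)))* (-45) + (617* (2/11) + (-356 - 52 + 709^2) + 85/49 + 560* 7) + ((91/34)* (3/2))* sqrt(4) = 296824036983/586432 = 506152.52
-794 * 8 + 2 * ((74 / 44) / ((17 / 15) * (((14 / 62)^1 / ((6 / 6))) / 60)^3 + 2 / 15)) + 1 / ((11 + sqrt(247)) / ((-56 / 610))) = -2458587920453234738 / 388601129907045 - 2 * sqrt(247) / 2745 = -6326.78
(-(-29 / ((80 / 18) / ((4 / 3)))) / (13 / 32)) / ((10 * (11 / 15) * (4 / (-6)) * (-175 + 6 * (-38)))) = 3132 / 288145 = 0.01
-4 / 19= -0.21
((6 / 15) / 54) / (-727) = -1 / 98145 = -0.00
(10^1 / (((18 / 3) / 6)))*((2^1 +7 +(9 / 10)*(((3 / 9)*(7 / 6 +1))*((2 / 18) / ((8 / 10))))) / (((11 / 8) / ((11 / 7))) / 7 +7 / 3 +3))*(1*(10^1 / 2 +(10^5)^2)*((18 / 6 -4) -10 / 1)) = -239983333453325 / 131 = -1831933843155.15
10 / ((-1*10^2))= -1 / 10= -0.10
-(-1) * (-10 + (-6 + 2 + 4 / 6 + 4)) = -28 / 3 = -9.33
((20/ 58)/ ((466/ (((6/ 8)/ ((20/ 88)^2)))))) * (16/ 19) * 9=52272/ 641915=0.08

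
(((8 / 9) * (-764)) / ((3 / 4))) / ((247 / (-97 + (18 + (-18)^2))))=-5989760 / 6669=-898.15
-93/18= -31/6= -5.17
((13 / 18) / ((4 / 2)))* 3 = 13 / 12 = 1.08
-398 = -398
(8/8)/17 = 1/17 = 0.06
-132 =-132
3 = 3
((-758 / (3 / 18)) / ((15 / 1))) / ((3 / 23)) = -2324.53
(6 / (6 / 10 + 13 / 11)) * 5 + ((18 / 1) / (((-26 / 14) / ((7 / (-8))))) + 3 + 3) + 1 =82345 / 2548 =32.32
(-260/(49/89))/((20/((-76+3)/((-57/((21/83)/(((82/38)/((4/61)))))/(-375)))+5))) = -314027155/10171567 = -30.87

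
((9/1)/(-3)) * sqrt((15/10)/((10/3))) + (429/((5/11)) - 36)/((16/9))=40851/80 - 9 * sqrt(5)/10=508.63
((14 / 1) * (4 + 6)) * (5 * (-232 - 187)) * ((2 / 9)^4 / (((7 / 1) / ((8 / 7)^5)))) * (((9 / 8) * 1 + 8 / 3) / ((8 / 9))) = -4462182400 / 5250987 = -849.78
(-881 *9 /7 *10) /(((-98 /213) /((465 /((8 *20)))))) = 785327805 /10976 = 71549.54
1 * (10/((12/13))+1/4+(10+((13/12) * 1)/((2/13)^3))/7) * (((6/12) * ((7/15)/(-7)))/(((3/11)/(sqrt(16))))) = -135553/5040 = -26.90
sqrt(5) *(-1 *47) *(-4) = 188 *sqrt(5) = 420.38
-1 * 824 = -824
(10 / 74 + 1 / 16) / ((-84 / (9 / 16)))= -351 / 265216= -0.00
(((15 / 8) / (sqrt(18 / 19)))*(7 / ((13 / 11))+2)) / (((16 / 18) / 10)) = 23175*sqrt(38) / 832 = 171.71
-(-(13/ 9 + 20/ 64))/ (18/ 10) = 1265/ 1296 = 0.98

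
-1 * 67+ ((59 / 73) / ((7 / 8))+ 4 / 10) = -167803 / 2555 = -65.68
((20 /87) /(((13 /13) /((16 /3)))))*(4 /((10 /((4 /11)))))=512 /2871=0.18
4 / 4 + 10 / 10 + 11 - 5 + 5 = 13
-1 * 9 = -9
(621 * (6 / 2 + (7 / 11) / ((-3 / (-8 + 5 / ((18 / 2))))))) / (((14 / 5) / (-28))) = -312800 / 11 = -28436.36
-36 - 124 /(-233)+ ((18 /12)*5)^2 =19369 /932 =20.78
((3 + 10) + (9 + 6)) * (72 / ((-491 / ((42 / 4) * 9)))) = -388.01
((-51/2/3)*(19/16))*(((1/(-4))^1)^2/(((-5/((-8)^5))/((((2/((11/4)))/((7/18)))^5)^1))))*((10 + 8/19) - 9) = -1818884491444224/13533920785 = -134394.50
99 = 99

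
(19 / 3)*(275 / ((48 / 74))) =193325 / 72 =2685.07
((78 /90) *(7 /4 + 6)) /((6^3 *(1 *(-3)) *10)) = -403 /388800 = -0.00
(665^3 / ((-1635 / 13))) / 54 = -764607025 / 17658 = -43300.88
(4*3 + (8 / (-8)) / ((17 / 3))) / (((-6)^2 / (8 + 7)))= 335 / 68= 4.93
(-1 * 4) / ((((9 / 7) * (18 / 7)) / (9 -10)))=98 / 81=1.21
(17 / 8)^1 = 17 / 8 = 2.12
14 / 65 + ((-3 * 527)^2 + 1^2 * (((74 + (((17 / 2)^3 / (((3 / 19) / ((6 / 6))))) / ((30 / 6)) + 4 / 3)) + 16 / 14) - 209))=9100751963 / 3640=2500206.58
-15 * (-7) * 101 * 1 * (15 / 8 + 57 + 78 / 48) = 1283205 / 2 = 641602.50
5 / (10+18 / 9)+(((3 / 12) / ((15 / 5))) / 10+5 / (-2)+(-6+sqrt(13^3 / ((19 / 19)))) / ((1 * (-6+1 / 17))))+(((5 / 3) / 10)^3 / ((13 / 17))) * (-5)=-221 * sqrt(13) / 101- 776639 / 709020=-8.98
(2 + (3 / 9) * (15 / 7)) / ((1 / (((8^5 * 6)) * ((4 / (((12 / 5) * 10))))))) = 622592 / 7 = 88941.71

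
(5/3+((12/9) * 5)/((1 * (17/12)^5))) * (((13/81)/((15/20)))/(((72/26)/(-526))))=-115.23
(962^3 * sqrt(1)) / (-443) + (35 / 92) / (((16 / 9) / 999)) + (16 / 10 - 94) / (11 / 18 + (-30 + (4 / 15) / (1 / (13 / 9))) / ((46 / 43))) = -31470587118409025 / 15661389632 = -2009437.72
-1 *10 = -10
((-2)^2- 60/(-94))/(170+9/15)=1090/40091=0.03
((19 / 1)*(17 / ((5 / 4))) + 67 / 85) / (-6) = -22031 / 510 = -43.20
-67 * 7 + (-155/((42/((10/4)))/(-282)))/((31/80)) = 43717/7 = 6245.29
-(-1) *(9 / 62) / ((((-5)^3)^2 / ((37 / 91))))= 333 / 88156250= 0.00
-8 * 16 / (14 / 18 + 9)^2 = -162 / 121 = -1.34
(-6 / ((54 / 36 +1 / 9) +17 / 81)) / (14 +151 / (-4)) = 3888 / 28025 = 0.14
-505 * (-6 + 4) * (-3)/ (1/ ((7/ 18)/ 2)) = -589.17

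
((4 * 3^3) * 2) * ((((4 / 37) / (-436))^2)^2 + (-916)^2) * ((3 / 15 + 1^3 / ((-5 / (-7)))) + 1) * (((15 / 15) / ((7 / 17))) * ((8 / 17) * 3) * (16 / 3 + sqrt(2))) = 10901271593.43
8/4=2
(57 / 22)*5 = 285 / 22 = 12.95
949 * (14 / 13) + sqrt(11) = sqrt(11) + 1022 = 1025.32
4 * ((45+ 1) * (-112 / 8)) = -2576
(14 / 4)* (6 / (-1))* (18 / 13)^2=-6804 / 169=-40.26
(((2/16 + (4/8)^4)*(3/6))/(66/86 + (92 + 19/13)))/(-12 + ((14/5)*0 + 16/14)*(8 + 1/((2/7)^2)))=301/3371136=0.00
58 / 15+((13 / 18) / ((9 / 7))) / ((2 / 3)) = 2543 / 540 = 4.71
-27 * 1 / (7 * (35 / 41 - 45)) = 1107 / 12670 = 0.09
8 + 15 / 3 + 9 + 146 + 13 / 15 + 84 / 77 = 28043 / 165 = 169.96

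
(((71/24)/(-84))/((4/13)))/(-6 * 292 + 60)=923/13644288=0.00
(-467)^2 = 218089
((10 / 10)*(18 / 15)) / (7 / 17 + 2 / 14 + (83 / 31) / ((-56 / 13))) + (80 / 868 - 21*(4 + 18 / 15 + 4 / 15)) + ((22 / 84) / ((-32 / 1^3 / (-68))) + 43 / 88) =-148890442997 / 1131438000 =-131.59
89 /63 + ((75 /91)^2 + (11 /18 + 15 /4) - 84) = -7705993 /99372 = -77.55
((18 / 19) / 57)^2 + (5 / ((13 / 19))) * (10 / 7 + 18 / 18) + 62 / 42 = 683934436 / 35577633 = 19.22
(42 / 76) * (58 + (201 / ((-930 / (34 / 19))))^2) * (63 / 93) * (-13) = -2891339776143 / 10216823450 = -283.00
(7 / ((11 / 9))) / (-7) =-9 / 11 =-0.82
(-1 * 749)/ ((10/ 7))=-5243/ 10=-524.30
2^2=4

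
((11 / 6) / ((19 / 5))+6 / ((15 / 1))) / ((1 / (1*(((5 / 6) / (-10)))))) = -503 / 6840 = -0.07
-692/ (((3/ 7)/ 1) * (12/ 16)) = -19376/ 9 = -2152.89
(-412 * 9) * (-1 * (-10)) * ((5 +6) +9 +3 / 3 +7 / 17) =-13497120 / 17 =-793948.24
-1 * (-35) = 35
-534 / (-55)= 534 / 55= 9.71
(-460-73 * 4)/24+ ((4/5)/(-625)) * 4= -293798/9375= -31.34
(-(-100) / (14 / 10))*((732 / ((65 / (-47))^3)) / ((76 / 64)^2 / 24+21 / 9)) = -207526395904 / 25113907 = -8263.41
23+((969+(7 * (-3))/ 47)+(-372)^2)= 6550651/ 47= 139375.55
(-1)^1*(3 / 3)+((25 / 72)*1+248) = 17809 / 72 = 247.35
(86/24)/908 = 43/10896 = 0.00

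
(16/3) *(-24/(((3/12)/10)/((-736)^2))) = -2773483520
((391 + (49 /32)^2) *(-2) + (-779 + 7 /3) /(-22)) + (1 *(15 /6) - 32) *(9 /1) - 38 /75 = -143248947 /140800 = -1017.39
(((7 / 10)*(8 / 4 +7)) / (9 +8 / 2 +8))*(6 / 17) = 9 / 85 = 0.11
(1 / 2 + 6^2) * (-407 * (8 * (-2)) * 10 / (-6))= -396146.67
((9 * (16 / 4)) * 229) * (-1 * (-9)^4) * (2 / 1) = -108177768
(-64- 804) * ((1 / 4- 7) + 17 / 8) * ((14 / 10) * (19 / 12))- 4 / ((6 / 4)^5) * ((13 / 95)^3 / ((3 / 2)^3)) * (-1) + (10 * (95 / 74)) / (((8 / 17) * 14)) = 207485408962254907 / 23310983682000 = 8900.76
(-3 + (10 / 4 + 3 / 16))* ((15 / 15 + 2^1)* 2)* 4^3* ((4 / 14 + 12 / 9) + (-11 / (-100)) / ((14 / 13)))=-7229 / 35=-206.54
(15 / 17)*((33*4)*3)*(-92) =-546480 / 17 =-32145.88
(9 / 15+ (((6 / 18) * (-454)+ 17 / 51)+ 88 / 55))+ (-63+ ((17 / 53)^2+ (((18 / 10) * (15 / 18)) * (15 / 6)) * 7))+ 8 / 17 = -176663683 / 955060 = -184.98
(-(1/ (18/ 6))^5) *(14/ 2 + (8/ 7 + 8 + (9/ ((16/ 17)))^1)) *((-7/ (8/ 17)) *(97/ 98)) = 4747471/ 3048192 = 1.56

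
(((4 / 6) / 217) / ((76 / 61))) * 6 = 61 / 4123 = 0.01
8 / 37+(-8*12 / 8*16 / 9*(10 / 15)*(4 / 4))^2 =606856 / 2997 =202.49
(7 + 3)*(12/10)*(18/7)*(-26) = -5616/7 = -802.29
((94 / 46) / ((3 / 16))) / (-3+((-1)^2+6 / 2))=752 / 69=10.90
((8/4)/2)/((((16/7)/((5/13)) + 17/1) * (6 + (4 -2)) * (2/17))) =595/12848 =0.05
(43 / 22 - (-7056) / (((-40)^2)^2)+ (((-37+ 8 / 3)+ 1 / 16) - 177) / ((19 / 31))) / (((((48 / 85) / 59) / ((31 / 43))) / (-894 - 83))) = 1044526148771318473 / 41412096000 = 25222730.79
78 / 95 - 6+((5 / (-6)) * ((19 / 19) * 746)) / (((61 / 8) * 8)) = -267211 / 17385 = -15.37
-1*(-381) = 381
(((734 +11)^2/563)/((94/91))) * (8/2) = 101014550/26461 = 3817.49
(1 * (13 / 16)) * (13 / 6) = 1.76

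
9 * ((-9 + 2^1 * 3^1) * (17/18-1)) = 3/2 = 1.50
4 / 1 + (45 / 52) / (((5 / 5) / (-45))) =-1817 / 52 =-34.94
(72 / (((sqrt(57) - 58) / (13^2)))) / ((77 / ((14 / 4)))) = -352872 / 36377 - 6084* sqrt(57) / 36377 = -10.96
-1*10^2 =-100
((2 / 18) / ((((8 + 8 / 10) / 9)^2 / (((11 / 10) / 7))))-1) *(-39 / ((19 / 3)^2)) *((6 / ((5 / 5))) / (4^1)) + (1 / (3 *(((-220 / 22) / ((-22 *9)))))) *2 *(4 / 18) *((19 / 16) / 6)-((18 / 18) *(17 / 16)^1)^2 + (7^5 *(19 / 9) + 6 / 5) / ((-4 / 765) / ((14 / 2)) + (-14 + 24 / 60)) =-475191646885871 / 182205999360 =-2607.99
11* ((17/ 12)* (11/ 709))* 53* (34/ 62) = 1853357/ 263748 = 7.03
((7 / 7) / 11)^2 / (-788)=-1 / 95348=-0.00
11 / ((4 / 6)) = 33 / 2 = 16.50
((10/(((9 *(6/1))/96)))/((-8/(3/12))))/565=-1/1017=-0.00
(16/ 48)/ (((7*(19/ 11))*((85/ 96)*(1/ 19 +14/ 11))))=3872/ 164815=0.02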